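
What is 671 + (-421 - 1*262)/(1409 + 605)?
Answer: 1350711/2014 ≈ 670.66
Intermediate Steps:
671 + (-421 - 1*262)/(1409 + 605) = 671 + (-421 - 262)/2014 = 671 + (1/2014)*(-683) = 671 - 683/2014 = 1350711/2014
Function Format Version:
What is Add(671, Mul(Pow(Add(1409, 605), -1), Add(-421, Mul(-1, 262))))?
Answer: Rational(1350711, 2014) ≈ 670.66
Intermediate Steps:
Add(671, Mul(Pow(Add(1409, 605), -1), Add(-421, Mul(-1, 262)))) = Add(671, Mul(Pow(2014, -1), Add(-421, -262))) = Add(671, Mul(Rational(1, 2014), -683)) = Add(671, Rational(-683, 2014)) = Rational(1350711, 2014)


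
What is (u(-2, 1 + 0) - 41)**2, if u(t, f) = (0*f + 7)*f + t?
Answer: 1296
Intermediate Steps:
u(t, f) = t + 7*f (u(t, f) = (0 + 7)*f + t = 7*f + t = t + 7*f)
(u(-2, 1 + 0) - 41)**2 = ((-2 + 7*(1 + 0)) - 41)**2 = ((-2 + 7*1) - 41)**2 = ((-2 + 7) - 41)**2 = (5 - 41)**2 = (-36)**2 = 1296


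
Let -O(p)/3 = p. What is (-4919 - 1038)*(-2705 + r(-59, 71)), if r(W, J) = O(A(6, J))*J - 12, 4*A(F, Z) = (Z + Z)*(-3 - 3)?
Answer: -254077964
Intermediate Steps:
A(F, Z) = -3*Z (A(F, Z) = ((Z + Z)*(-3 - 3))/4 = ((2*Z)*(-6))/4 = (-12*Z)/4 = -3*Z)
O(p) = -3*p
r(W, J) = -12 + 9*J² (r(W, J) = (-(-9)*J)*J - 12 = (9*J)*J - 12 = 9*J² - 12 = -12 + 9*J²)
(-4919 - 1038)*(-2705 + r(-59, 71)) = (-4919 - 1038)*(-2705 + (-12 + 9*71²)) = -5957*(-2705 + (-12 + 9*5041)) = -5957*(-2705 + (-12 + 45369)) = -5957*(-2705 + 45357) = -5957*42652 = -254077964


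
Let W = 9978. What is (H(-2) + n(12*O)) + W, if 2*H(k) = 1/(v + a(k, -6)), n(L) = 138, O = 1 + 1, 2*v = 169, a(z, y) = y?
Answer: 1588213/157 ≈ 10116.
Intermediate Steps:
v = 169/2 (v = (½)*169 = 169/2 ≈ 84.500)
O = 2
H(k) = 1/157 (H(k) = 1/(2*(169/2 - 6)) = 1/(2*(157/2)) = (½)*(2/157) = 1/157)
(H(-2) + n(12*O)) + W = (1/157 + 138) + 9978 = 21667/157 + 9978 = 1588213/157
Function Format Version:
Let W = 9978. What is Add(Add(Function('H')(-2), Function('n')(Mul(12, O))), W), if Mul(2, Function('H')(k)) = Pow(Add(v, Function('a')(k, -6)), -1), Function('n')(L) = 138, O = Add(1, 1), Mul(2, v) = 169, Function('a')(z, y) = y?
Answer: Rational(1588213, 157) ≈ 10116.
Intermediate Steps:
v = Rational(169, 2) (v = Mul(Rational(1, 2), 169) = Rational(169, 2) ≈ 84.500)
O = 2
Function('H')(k) = Rational(1, 157) (Function('H')(k) = Mul(Rational(1, 2), Pow(Add(Rational(169, 2), -6), -1)) = Mul(Rational(1, 2), Pow(Rational(157, 2), -1)) = Mul(Rational(1, 2), Rational(2, 157)) = Rational(1, 157))
Add(Add(Function('H')(-2), Function('n')(Mul(12, O))), W) = Add(Add(Rational(1, 157), 138), 9978) = Add(Rational(21667, 157), 9978) = Rational(1588213, 157)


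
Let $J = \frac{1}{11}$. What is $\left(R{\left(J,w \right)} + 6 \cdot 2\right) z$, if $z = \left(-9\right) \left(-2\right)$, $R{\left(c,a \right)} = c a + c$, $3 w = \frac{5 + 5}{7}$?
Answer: $\frac{16818}{77} \approx 218.42$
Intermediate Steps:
$J = \frac{1}{11} \approx 0.090909$
$w = \frac{10}{21}$ ($w = \frac{\left(5 + 5\right) \frac{1}{7}}{3} = \frac{10 \cdot \frac{1}{7}}{3} = \frac{1}{3} \cdot \frac{10}{7} = \frac{10}{21} \approx 0.47619$)
$R{\left(c,a \right)} = c + a c$ ($R{\left(c,a \right)} = a c + c = c + a c$)
$z = 18$
$\left(R{\left(J,w \right)} + 6 \cdot 2\right) z = \left(\frac{1 + \frac{10}{21}}{11} + 6 \cdot 2\right) 18 = \left(\frac{1}{11} \cdot \frac{31}{21} + 12\right) 18 = \left(\frac{31}{231} + 12\right) 18 = \frac{2803}{231} \cdot 18 = \frac{16818}{77}$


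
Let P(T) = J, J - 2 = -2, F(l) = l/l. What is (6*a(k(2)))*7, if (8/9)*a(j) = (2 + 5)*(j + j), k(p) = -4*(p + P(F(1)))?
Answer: -5292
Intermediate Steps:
F(l) = 1
J = 0 (J = 2 - 2 = 0)
P(T) = 0
k(p) = -4*p (k(p) = -4*(p + 0) = -4*p)
a(j) = 63*j/4 (a(j) = 9*((2 + 5)*(j + j))/8 = 9*(7*(2*j))/8 = 9*(14*j)/8 = 63*j/4)
(6*a(k(2)))*7 = (6*(63*(-4*2)/4))*7 = (6*((63/4)*(-8)))*7 = (6*(-126))*7 = -756*7 = -5292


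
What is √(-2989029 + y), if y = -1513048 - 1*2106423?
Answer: 10*I*√66085 ≈ 2570.7*I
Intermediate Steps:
y = -3619471 (y = -1513048 - 2106423 = -3619471)
√(-2989029 + y) = √(-2989029 - 3619471) = √(-6608500) = 10*I*√66085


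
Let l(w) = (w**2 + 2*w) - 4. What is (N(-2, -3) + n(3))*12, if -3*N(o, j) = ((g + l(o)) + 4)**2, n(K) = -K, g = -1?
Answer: -40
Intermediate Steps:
l(w) = -4 + w**2 + 2*w
N(o, j) = -(-1 + o**2 + 2*o)**2/3 (N(o, j) = -((-1 + (-4 + o**2 + 2*o)) + 4)**2/3 = -((-5 + o**2 + 2*o) + 4)**2/3 = -(-1 + o**2 + 2*o)**2/3)
(N(-2, -3) + n(3))*12 = (-(-1 + (-2)**2 + 2*(-2))**2/3 - 1*3)*12 = (-(-1 + 4 - 4)**2/3 - 3)*12 = (-1/3*(-1)**2 - 3)*12 = (-1/3*1 - 3)*12 = (-1/3 - 3)*12 = -10/3*12 = -40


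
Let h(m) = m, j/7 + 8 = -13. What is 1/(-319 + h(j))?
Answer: -1/466 ≈ -0.0021459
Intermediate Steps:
j = -147 (j = -56 + 7*(-13) = -56 - 91 = -147)
1/(-319 + h(j)) = 1/(-319 - 147) = 1/(-466) = -1/466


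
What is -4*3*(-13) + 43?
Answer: 199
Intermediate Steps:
-4*3*(-13) + 43 = -12*(-13) + 43 = 156 + 43 = 199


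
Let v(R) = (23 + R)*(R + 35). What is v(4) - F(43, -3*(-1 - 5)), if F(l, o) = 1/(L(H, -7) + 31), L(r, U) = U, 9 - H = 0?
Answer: 25271/24 ≈ 1053.0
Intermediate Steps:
H = 9 (H = 9 - 1*0 = 9 + 0 = 9)
v(R) = (23 + R)*(35 + R)
F(l, o) = 1/24 (F(l, o) = 1/(-7 + 31) = 1/24)
v(4) - F(43, -3*(-1 - 5)) = (805 + 4² + 58*4) - 1*1/24 = (805 + 16 + 232) - 1/24 = 1053 - 1/24 = 25271/24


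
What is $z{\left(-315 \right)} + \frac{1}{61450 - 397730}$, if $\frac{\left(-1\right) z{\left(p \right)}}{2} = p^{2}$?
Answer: $- \frac{66734766001}{336280} \approx -1.9845 \cdot 10^{5}$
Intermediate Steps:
$z{\left(p \right)} = - 2 p^{2}$
$z{\left(-315 \right)} + \frac{1}{61450 - 397730} = - 2 \left(-315\right)^{2} + \frac{1}{61450 - 397730} = \left(-2\right) 99225 + \frac{1}{-336280} = -198450 - \frac{1}{336280} = - \frac{66734766001}{336280}$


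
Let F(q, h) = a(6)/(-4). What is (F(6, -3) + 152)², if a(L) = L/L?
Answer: 368449/16 ≈ 23028.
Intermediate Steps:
a(L) = 1
F(q, h) = -¼ (F(q, h) = 1/(-4) = 1*(-¼) = -¼)
(F(6, -3) + 152)² = (-¼ + 152)² = (607/4)² = 368449/16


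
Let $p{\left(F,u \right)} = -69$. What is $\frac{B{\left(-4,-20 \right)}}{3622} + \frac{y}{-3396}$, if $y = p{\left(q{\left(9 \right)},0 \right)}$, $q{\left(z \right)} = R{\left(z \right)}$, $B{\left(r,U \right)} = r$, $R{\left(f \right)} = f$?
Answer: $\frac{39389}{2050052} \approx 0.019214$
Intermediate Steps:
$q{\left(z \right)} = z$
$y = -69$
$\frac{B{\left(-4,-20 \right)}}{3622} + \frac{y}{-3396} = - \frac{4}{3622} - \frac{69}{-3396} = \left(-4\right) \frac{1}{3622} - - \frac{23}{1132} = - \frac{2}{1811} + \frac{23}{1132} = \frac{39389}{2050052}$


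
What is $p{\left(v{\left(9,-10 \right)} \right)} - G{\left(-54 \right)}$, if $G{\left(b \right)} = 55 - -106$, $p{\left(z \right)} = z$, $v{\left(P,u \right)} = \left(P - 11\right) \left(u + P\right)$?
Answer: $-159$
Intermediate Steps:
$v{\left(P,u \right)} = \left(-11 + P\right) \left(P + u\right)$
$G{\left(b \right)} = 161$ ($G{\left(b \right)} = 55 + 106 = 161$)
$p{\left(v{\left(9,-10 \right)} \right)} - G{\left(-54 \right)} = \left(9^{2} - 99 - -110 + 9 \left(-10\right)\right) - 161 = \left(81 - 99 + 110 - 90\right) - 161 = 2 - 161 = -159$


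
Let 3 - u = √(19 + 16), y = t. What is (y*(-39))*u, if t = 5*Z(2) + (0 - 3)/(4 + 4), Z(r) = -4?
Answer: 19071/8 - 6357*√35/8 ≈ -2317.2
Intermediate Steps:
t = -163/8 (t = 5*(-4) + (0 - 3)/(4 + 4) = -20 - 3/8 = -163/8 ≈ -20.375)
y = -163/8 ≈ -20.375
u = 3 - √35 (u = 3 - √(19 + 16) = 3 - √35 ≈ -2.9161)
(y*(-39))*u = (-163/8*(-39))*(3 - √35) = 6357*(3 - √35)/8 = 19071/8 - 6357*√35/8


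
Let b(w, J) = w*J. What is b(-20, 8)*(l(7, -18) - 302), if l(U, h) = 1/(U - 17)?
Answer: 48336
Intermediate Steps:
l(U, h) = 1/(-17 + U)
b(w, J) = J*w
b(-20, 8)*(l(7, -18) - 302) = (8*(-20))*(1/(-17 + 7) - 302) = -160*(1/(-10) - 302) = -160*(-⅒ - 302) = -160*(-3021/10) = 48336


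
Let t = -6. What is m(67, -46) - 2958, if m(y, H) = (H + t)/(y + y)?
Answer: -198212/67 ≈ -2958.4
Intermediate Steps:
m(y, H) = (-6 + H)/(2*y) (m(y, H) = (H - 6)/(y + y) = (-6 + H)/((2*y)) = (-6 + H)*(1/(2*y)) = (-6 + H)/(2*y))
m(67, -46) - 2958 = (1/2)*(-6 - 46)/67 - 2958 = (1/2)*(1/67)*(-52) - 2958 = -26/67 - 2958 = -198212/67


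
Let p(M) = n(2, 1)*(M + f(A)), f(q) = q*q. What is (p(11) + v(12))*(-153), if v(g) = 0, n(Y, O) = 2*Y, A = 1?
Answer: -7344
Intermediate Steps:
f(q) = q**2
p(M) = 4 + 4*M (p(M) = (2*2)*(M + 1**2) = 4*(M + 1) = 4*(1 + M) = 4 + 4*M)
(p(11) + v(12))*(-153) = ((4 + 4*11) + 0)*(-153) = ((4 + 44) + 0)*(-153) = (48 + 0)*(-153) = 48*(-153) = -7344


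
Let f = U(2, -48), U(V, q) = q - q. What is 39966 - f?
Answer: 39966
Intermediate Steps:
U(V, q) = 0
f = 0
39966 - f = 39966 - 1*0 = 39966 + 0 = 39966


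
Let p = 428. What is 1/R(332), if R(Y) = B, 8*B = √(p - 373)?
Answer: 8*√55/55 ≈ 1.0787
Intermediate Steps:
B = √55/8 (B = √(428 - 373)/8 = √55/8 ≈ 0.92702)
R(Y) = √55/8
1/R(332) = 1/(√55/8) = 8*√55/55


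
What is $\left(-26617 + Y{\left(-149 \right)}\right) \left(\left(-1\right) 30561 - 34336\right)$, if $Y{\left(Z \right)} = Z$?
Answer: $1737033102$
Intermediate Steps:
$\left(-26617 + Y{\left(-149 \right)}\right) \left(\left(-1\right) 30561 - 34336\right) = \left(-26617 - 149\right) \left(\left(-1\right) 30561 - 34336\right) = - 26766 \left(-30561 - 34336\right) = \left(-26766\right) \left(-64897\right) = 1737033102$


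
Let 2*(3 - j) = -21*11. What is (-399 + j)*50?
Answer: -14025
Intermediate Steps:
j = 237/2 (j = 3 - (-21)*11/2 = 3 - ½*(-231) = 3 + 231/2 = 237/2 ≈ 118.50)
(-399 + j)*50 = (-399 + 237/2)*50 = -561/2*50 = -14025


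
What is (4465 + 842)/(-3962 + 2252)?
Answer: -1769/570 ≈ -3.1035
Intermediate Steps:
(4465 + 842)/(-3962 + 2252) = 5307/(-1710) = 5307*(-1/1710) = -1769/570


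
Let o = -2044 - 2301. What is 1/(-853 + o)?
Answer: -1/5198 ≈ -0.00019238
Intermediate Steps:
o = -4345
1/(-853 + o) = 1/(-853 - 4345) = 1/(-5198) = -1/5198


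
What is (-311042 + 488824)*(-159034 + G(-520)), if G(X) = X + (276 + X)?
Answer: -28409208036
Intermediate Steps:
G(X) = 276 + 2*X
(-311042 + 488824)*(-159034 + G(-520)) = (-311042 + 488824)*(-159034 + (276 + 2*(-520))) = 177782*(-159034 + (276 - 1040)) = 177782*(-159034 - 764) = 177782*(-159798) = -28409208036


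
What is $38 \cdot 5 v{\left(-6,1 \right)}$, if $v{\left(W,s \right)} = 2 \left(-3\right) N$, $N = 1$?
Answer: $-1140$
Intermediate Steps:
$v{\left(W,s \right)} = -6$ ($v{\left(W,s \right)} = 2 \left(-3\right) 1 = \left(-6\right) 1 = -6$)
$38 \cdot 5 v{\left(-6,1 \right)} = 38 \cdot 5 \left(-6\right) = 190 \left(-6\right) = -1140$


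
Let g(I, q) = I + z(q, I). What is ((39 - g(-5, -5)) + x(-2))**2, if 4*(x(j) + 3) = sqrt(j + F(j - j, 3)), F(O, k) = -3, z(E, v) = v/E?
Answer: (160 + I*sqrt(5))**2/16 ≈ 1599.7 + 44.721*I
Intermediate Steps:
g(I, q) = I + I/q
x(j) = -3 + sqrt(-3 + j)/4 (x(j) = -3 + sqrt(j - 3)/4 = -3 + sqrt(-3 + j)/4)
((39 - g(-5, -5)) + x(-2))**2 = ((39 - (-5 - 5/(-5))) + (-3 + sqrt(-3 - 2)/4))**2 = ((39 - (-5 - 5*(-1/5))) + (-3 + sqrt(-5)/4))**2 = ((39 - (-5 + 1)) + (-3 + (I*sqrt(5))/4))**2 = ((39 - 1*(-4)) + (-3 + I*sqrt(5)/4))**2 = ((39 + 4) + (-3 + I*sqrt(5)/4))**2 = (43 + (-3 + I*sqrt(5)/4))**2 = (40 + I*sqrt(5)/4)**2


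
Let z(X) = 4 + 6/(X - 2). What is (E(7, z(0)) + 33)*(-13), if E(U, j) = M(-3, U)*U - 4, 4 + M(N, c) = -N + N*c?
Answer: 1625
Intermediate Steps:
z(X) = 4 + 6/(-2 + X)
M(N, c) = -4 - N + N*c (M(N, c) = -4 + (-N + N*c) = -4 - N + N*c)
E(U, j) = -4 + U*(-1 - 3*U) (E(U, j) = (-4 - 1*(-3) - 3*U)*U - 4 = (-4 + 3 - 3*U)*U - 4 = (-1 - 3*U)*U - 4 = U*(-1 - 3*U) - 4 = -4 + U*(-1 - 3*U))
(E(7, z(0)) + 33)*(-13) = ((-4 - 1*7*(1 + 3*7)) + 33)*(-13) = ((-4 - 1*7*(1 + 21)) + 33)*(-13) = ((-4 - 1*7*22) + 33)*(-13) = ((-4 - 154) + 33)*(-13) = (-158 + 33)*(-13) = -125*(-13) = 1625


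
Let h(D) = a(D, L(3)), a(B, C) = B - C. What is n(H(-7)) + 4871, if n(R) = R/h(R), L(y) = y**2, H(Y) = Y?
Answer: 77943/16 ≈ 4871.4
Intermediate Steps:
h(D) = -9 + D (h(D) = D - 1*3**2 = D - 1*9 = D - 9 = -9 + D)
n(R) = R/(-9 + R)
n(H(-7)) + 4871 = -7/(-9 - 7) + 4871 = -7/(-16) + 4871 = -7*(-1/16) + 4871 = 7/16 + 4871 = 77943/16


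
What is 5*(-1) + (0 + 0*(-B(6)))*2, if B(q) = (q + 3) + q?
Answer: -5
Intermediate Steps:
B(q) = 3 + 2*q (B(q) = (3 + q) + q = 3 + 2*q)
5*(-1) + (0 + 0*(-B(6)))*2 = 5*(-1) + (0 + 0*(-(3 + 2*6)))*2 = -5 + (0 + 0*(-(3 + 12)))*2 = -5 + (0 + 0*(-1*15))*2 = -5 + (0 + 0*(-15))*2 = -5 + (0 + 0)*2 = -5 + 0*2 = -5 + 0 = -5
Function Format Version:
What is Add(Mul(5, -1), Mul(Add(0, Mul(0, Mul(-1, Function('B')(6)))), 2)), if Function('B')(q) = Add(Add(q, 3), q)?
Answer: -5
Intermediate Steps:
Function('B')(q) = Add(3, Mul(2, q)) (Function('B')(q) = Add(Add(3, q), q) = Add(3, Mul(2, q)))
Add(Mul(5, -1), Mul(Add(0, Mul(0, Mul(-1, Function('B')(6)))), 2)) = Add(Mul(5, -1), Mul(Add(0, Mul(0, Mul(-1, Add(3, Mul(2, 6))))), 2)) = Add(-5, Mul(Add(0, Mul(0, Mul(-1, Add(3, 12)))), 2)) = Add(-5, Mul(Add(0, Mul(0, Mul(-1, 15))), 2)) = Add(-5, Mul(Add(0, Mul(0, -15)), 2)) = Add(-5, Mul(Add(0, 0), 2)) = Add(-5, Mul(0, 2)) = Add(-5, 0) = -5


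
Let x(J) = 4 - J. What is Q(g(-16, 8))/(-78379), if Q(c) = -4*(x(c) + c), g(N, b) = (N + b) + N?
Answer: 16/78379 ≈ 0.00020414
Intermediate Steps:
g(N, b) = b + 2*N
Q(c) = -16 (Q(c) = -4*((4 - c) + c) = -4*4 = -16)
Q(g(-16, 8))/(-78379) = -16/(-78379) = -16*(-1/78379) = 16/78379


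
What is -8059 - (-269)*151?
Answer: 32560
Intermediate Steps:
-8059 - (-269)*151 = -8059 - 1*(-40619) = -8059 + 40619 = 32560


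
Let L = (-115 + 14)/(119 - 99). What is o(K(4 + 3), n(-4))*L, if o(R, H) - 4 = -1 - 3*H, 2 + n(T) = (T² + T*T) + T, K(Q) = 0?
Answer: 1515/4 ≈ 378.75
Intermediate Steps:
n(T) = -2 + T + 2*T² (n(T) = -2 + ((T² + T*T) + T) = -2 + ((T² + T²) + T) = -2 + (2*T² + T) = -2 + (T + 2*T²) = -2 + T + 2*T²)
o(R, H) = 3 - 3*H (o(R, H) = 4 + (-1 - 3*H) = 3 - 3*H)
L = -101/20 ≈ -5.0500
o(K(4 + 3), n(-4))*L = (3 - 3*(-2 - 4 + 2*(-4)²))*(-101/20) = (3 - 3*(-2 - 4 + 2*16))*(-101/20) = (3 - 3*(-2 - 4 + 32))*(-101/20) = (3 - 3*26)*(-101/20) = (3 - 78)*(-101/20) = -75*(-101/20) = 1515/4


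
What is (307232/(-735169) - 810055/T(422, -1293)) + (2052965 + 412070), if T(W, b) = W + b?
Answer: 1579036541887188/640332199 ≈ 2.4660e+6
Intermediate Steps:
(307232/(-735169) - 810055/T(422, -1293)) + (2052965 + 412070) = (307232/(-735169) - 810055/(422 - 1293)) + (2052965 + 412070) = (307232*(-1/735169) - 810055/(-871)) + 2465035 = (-307232/735169 - 810055*(-1/871)) + 2465035 = (-307232/735169 + 810055/871) + 2465035 = 595259725223/640332199 + 2465035 = 1579036541887188/640332199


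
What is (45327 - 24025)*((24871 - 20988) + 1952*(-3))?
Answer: -42028846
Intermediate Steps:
(45327 - 24025)*((24871 - 20988) + 1952*(-3)) = 21302*(3883 - 5856) = 21302*(-1973) = -42028846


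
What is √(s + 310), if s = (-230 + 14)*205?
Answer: I*√43970 ≈ 209.69*I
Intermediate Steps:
s = -44280 (s = -216*205 = -44280)
√(s + 310) = √(-44280 + 310) = √(-43970) = I*√43970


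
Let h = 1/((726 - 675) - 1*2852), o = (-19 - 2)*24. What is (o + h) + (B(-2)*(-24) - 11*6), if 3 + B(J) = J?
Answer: -1260451/2801 ≈ -450.00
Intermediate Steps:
B(J) = -3 + J
o = -504 (o = -21*24 = -504)
h = -1/2801 (h = 1/(51 - 2852) = 1/(-2801) = -1/2801 ≈ -0.00035702)
(o + h) + (B(-2)*(-24) - 11*6) = (-504 - 1/2801) + ((-3 - 2)*(-24) - 11*6) = -1411705/2801 + (-5*(-24) - 66) = -1411705/2801 + (120 - 66) = -1411705/2801 + 54 = -1260451/2801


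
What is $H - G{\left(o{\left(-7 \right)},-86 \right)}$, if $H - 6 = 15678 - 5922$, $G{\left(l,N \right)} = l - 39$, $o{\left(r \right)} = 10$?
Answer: $9791$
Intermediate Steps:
$G{\left(l,N \right)} = -39 + l$ ($G{\left(l,N \right)} = l - 39 = -39 + l$)
$H = 9762$ ($H = 6 + \left(15678 - 5922\right) = 6 + 9756 = 9762$)
$H - G{\left(o{\left(-7 \right)},-86 \right)} = 9762 - \left(-39 + 10\right) = 9762 - -29 = 9762 + 29 = 9791$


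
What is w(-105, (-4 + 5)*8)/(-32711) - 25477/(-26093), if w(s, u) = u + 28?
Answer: 832438799/853528123 ≈ 0.97529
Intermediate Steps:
w(s, u) = 28 + u
w(-105, (-4 + 5)*8)/(-32711) - 25477/(-26093) = (28 + (-4 + 5)*8)/(-32711) - 25477/(-26093) = (28 + 1*8)*(-1/32711) - 25477*(-1/26093) = (28 + 8)*(-1/32711) + 25477/26093 = 36*(-1/32711) + 25477/26093 = -36/32711 + 25477/26093 = 832438799/853528123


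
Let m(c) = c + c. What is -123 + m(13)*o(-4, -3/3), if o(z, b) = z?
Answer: -227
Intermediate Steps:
m(c) = 2*c
-123 + m(13)*o(-4, -3/3) = -123 + (2*13)*(-4) = -123 + 26*(-4) = -123 - 104 = -227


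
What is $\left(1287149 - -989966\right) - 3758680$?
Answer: $-1481565$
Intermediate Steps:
$\left(1287149 - -989966\right) - 3758680 = \left(1287149 + 989966\right) - 3758680 = 2277115 - 3758680 = -1481565$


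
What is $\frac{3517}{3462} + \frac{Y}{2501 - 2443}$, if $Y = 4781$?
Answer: $\frac{4188952}{50199} \approx 83.447$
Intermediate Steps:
$\frac{3517}{3462} + \frac{Y}{2501 - 2443} = \frac{3517}{3462} + \frac{4781}{2501 - 2443} = 3517 \cdot \frac{1}{3462} + \frac{4781}{2501 - 2443} = \frac{3517}{3462} + \frac{4781}{58} = \frac{4188952}{50199}$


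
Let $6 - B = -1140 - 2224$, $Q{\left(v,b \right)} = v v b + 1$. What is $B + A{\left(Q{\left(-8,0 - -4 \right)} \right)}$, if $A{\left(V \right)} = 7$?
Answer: $3377$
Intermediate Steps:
$Q{\left(v,b \right)} = 1 + b v^{2}$ ($Q{\left(v,b \right)} = v^{2} b + 1 = b v^{2} + 1 = 1 + b v^{2}$)
$B = 3370$ ($B = 6 - \left(-1140 - 2224\right) = 6 - -3364 = 6 + 3364 = 3370$)
$B + A{\left(Q{\left(-8,0 - -4 \right)} \right)} = 3370 + 7 = 3377$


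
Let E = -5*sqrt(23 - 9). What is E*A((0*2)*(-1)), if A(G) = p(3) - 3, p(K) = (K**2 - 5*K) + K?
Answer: 30*sqrt(14) ≈ 112.25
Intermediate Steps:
p(K) = K**2 - 4*K
A(G) = -6 (A(G) = 3*(-4 + 3) - 3 = 3*(-1) - 3 = -3 - 3 = -6)
E = -5*sqrt(14) ≈ -18.708
E*A((0*2)*(-1)) = -5*sqrt(14)*(-6) = 30*sqrt(14)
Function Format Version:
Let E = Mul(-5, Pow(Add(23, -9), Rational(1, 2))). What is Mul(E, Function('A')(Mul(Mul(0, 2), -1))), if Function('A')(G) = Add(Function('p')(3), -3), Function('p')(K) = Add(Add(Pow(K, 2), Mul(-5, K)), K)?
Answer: Mul(30, Pow(14, Rational(1, 2))) ≈ 112.25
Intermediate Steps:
Function('p')(K) = Add(Pow(K, 2), Mul(-4, K))
Function('A')(G) = -6 (Function('A')(G) = Add(Mul(3, Add(-4, 3)), -3) = Add(Mul(3, -1), -3) = Add(-3, -3) = -6)
E = Mul(-5, Pow(14, Rational(1, 2))) ≈ -18.708
Mul(E, Function('A')(Mul(Mul(0, 2), -1))) = Mul(Mul(-5, Pow(14, Rational(1, 2))), -6) = Mul(30, Pow(14, Rational(1, 2)))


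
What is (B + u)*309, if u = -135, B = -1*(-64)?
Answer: -21939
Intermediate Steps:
B = 64
(B + u)*309 = (64 - 135)*309 = -71*309 = -21939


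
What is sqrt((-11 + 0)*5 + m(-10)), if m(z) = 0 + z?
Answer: I*sqrt(65) ≈ 8.0623*I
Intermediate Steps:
m(z) = z
sqrt((-11 + 0)*5 + m(-10)) = sqrt((-11 + 0)*5 - 10) = sqrt(-11*5 - 10) = sqrt(-55 - 10) = sqrt(-65) = I*sqrt(65)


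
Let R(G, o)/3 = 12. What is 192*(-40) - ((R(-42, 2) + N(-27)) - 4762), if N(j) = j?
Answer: -2927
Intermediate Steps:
R(G, o) = 36 (R(G, o) = 3*12 = 36)
192*(-40) - ((R(-42, 2) + N(-27)) - 4762) = 192*(-40) - ((36 - 27) - 4762) = -7680 - (9 - 4762) = -7680 - 1*(-4753) = -7680 + 4753 = -2927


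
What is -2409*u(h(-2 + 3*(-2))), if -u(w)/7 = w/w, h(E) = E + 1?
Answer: 16863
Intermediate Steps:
h(E) = 1 + E
u(w) = -7 (u(w) = -7*w/w = -7*1 = -7)
-2409*u(h(-2 + 3*(-2))) = -2409*(-7) = 16863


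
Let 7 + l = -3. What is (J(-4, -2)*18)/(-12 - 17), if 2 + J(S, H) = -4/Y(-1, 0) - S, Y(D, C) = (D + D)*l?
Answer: -162/145 ≈ -1.1172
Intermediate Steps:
l = -10 (l = -7 - 3 = -10)
Y(D, C) = -20*D (Y(D, C) = (D + D)*(-10) = (2*D)*(-10) = -20*D)
J(S, H) = -11/5 - S (J(S, H) = -2 + (-4/((-20*(-1))) - S) = -2 + (-4/20 - S) = -2 + (-4*1/20 - S) = -2 + (-⅕ - S) = -11/5 - S)
(J(-4, -2)*18)/(-12 - 17) = ((-11/5 - 1*(-4))*18)/(-12 - 17) = ((-11/5 + 4)*18)/(-29) = ((9/5)*18)*(-1/29) = (162/5)*(-1/29) = -162/145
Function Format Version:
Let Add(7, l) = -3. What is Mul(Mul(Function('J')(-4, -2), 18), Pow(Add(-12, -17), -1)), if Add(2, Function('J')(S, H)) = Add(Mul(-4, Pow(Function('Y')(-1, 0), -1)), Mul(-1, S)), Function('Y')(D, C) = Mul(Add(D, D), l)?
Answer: Rational(-162, 145) ≈ -1.1172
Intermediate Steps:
l = -10 (l = Add(-7, -3) = -10)
Function('Y')(D, C) = Mul(-20, D) (Function('Y')(D, C) = Mul(Add(D, D), -10) = Mul(Mul(2, D), -10) = Mul(-20, D))
Function('J')(S, H) = Add(Rational(-11, 5), Mul(-1, S)) (Function('J')(S, H) = Add(-2, Add(Mul(-4, Pow(Mul(-20, -1), -1)), Mul(-1, S))) = Add(-2, Add(Mul(-4, Pow(20, -1)), Mul(-1, S))) = Add(-2, Add(Mul(-4, Rational(1, 20)), Mul(-1, S))) = Add(-2, Add(Rational(-1, 5), Mul(-1, S))) = Add(Rational(-11, 5), Mul(-1, S)))
Mul(Mul(Function('J')(-4, -2), 18), Pow(Add(-12, -17), -1)) = Mul(Mul(Add(Rational(-11, 5), Mul(-1, -4)), 18), Pow(Add(-12, -17), -1)) = Mul(Mul(Add(Rational(-11, 5), 4), 18), Pow(-29, -1)) = Mul(Mul(Rational(9, 5), 18), Rational(-1, 29)) = Mul(Rational(162, 5), Rational(-1, 29)) = Rational(-162, 145)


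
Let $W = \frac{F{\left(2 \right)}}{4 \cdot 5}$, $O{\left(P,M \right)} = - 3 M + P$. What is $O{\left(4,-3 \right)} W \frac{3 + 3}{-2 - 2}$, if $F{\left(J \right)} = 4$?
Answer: $- \frac{39}{10} \approx -3.9$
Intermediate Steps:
$O{\left(P,M \right)} = P - 3 M$
$W = \frac{1}{5}$ ($W = \frac{4}{4 \cdot 5} = \frac{4}{20} = 4 \cdot \frac{1}{20} = \frac{1}{5} \approx 0.2$)
$O{\left(4,-3 \right)} W \frac{3 + 3}{-2 - 2} = \left(4 - -9\right) \frac{1}{5} \frac{3 + 3}{-2 - 2} = \left(4 + 9\right) \frac{1}{5} \frac{6}{-4} = 13 \cdot \frac{1}{5} \cdot 6 \left(- \frac{1}{4}\right) = \frac{13}{5} \left(- \frac{3}{2}\right) = - \frac{39}{10}$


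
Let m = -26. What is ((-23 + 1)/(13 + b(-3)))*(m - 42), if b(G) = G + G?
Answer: 1496/7 ≈ 213.71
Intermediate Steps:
b(G) = 2*G
((-23 + 1)/(13 + b(-3)))*(m - 42) = ((-23 + 1)/(13 + 2*(-3)))*(-26 - 42) = -22/(13 - 6)*(-68) = -22/7*(-68) = 1496/7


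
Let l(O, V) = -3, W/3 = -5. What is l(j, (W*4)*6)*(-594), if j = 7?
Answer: 1782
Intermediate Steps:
W = -15 (W = 3*(-5) = -15)
l(j, (W*4)*6)*(-594) = -3*(-594) = 1782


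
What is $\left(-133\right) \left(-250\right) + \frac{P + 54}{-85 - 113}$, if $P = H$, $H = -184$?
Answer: $\frac{3291815}{99} \approx 33251.0$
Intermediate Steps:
$P = -184$
$\left(-133\right) \left(-250\right) + \frac{P + 54}{-85 - 113} = \left(-133\right) \left(-250\right) + \frac{-184 + 54}{-85 - 113} = 33250 - \frac{130}{-198} = 33250 - - \frac{65}{99} = 33250 + \frac{65}{99} = \frac{3291815}{99}$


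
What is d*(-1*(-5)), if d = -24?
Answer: -120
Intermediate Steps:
d*(-1*(-5)) = -(-24)*(-5) = -24*5 = -120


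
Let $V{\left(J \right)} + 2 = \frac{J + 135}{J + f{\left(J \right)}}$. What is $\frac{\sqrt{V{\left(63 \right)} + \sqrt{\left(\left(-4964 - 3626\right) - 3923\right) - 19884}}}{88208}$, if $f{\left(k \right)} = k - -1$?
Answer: $\frac{\sqrt{-7112 + 16129 i \sqrt{32397}}}{11202416} \approx 0.00010742 + 0.00010768 i$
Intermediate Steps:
$f{\left(k \right)} = 1 + k$ ($f{\left(k \right)} = k + 1 = 1 + k$)
$V{\left(J \right)} = -2 + \frac{135 + J}{1 + 2 J}$ ($V{\left(J \right)} = -2 + \frac{J + 135}{J + \left(1 + J\right)} = -2 + \frac{135 + J}{1 + 2 J}$)
$\frac{\sqrt{V{\left(63 \right)} + \sqrt{\left(\left(-4964 - 3626\right) - 3923\right) - 19884}}}{88208} = \frac{\sqrt{\frac{133 - 189}{1 + 2 \cdot 63} + \sqrt{\left(\left(-4964 - 3626\right) - 3923\right) - 19884}}}{88208} = \sqrt{\frac{133 - 189}{1 + 126} + \sqrt{\left(-8590 - 3923\right) - 19884}} \cdot \frac{1}{88208} = \sqrt{\frac{1}{127} \left(-56\right) + \sqrt{-12513 - 19884}} \cdot \frac{1}{88208} = \sqrt{\frac{1}{127} \left(-56\right) + \sqrt{-32397}} \cdot \frac{1}{88208} = \sqrt{- \frac{56}{127} + i \sqrt{32397}} \cdot \frac{1}{88208} = \frac{\sqrt{- \frac{56}{127} + i \sqrt{32397}}}{88208}$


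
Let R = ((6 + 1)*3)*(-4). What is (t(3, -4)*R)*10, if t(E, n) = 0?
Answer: 0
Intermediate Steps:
R = -84 (R = (7*3)*(-4) = 21*(-4) = -84)
(t(3, -4)*R)*10 = (0*(-84))*10 = 0*10 = 0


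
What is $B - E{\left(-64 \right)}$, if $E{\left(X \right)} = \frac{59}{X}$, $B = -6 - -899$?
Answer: $\frac{57211}{64} \approx 893.92$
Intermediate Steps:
$B = 893$ ($B = -6 + 899 = 893$)
$B - E{\left(-64 \right)} = 893 - \frac{59}{-64} = 893 - 59 \left(- \frac{1}{64}\right) = 893 - - \frac{59}{64} = 893 + \frac{59}{64} = \frac{57211}{64}$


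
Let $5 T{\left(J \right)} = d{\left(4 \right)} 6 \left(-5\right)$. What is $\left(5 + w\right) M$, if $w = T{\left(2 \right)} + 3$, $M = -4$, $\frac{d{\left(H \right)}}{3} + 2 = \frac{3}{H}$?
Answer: $-122$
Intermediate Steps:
$d{\left(H \right)} = -6 + \frac{9}{H}$ ($d{\left(H \right)} = -6 + 3 \frac{3}{H} = -6 + \frac{9}{H}$)
$T{\left(J \right)} = \frac{45}{2}$ ($T{\left(J \right)} = \frac{\left(-6 + \frac{9}{4}\right) 6 \left(-5\right)}{5} = \frac{\left(- \frac{15}{4}\right) 6 \left(-5\right)}{5} = \frac{\left(- \frac{45}{2}\right) \left(-5\right)}{5} = \frac{1}{5} \cdot \frac{225}{2} = \frac{45}{2}$)
$w = \frac{51}{2}$ ($w = \frac{45}{2} + 3 = \frac{51}{2} \approx 25.5$)
$\left(5 + w\right) M = \left(5 + \frac{51}{2}\right) \left(-4\right) = \frac{61}{2} \left(-4\right) = -122$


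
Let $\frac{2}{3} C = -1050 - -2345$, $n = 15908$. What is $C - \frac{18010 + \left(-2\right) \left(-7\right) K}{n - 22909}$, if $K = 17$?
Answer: $\frac{27235381}{14002} \approx 1945.1$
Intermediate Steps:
$C = \frac{3885}{2}$ ($C = \frac{3 \left(-1050 - -2345\right)}{2} = \frac{3 \left(-1050 + 2345\right)}{2} = \frac{3}{2} \cdot 1295 = \frac{3885}{2} \approx 1942.5$)
$C - \frac{18010 + \left(-2\right) \left(-7\right) K}{n - 22909} = \frac{3885}{2} - \frac{18010 + \left(-2\right) \left(-7\right) 17}{15908 - 22909} = \frac{3885}{2} - \frac{18010 + 14 \cdot 17}{-7001} = \frac{3885}{2} - \left(18010 + 238\right) \left(- \frac{1}{7001}\right) = \frac{3885}{2} - 18248 \left(- \frac{1}{7001}\right) = \frac{3885}{2} - - \frac{18248}{7001} = \frac{3885}{2} + \frac{18248}{7001} = \frac{27235381}{14002}$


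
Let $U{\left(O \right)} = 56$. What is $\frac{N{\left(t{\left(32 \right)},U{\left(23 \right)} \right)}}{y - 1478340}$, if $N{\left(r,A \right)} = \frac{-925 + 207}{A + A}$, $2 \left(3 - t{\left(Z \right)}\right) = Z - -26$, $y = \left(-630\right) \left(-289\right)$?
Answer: $\frac{359}{72591120} \approx 4.9455 \cdot 10^{-6}$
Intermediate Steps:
$y = 182070$
$t{\left(Z \right)} = -10 - \frac{Z}{2}$ ($t{\left(Z \right)} = 3 - \frac{Z - -26}{2} = 3 - \frac{Z + 26}{2} = 3 - \frac{26 + Z}{2} = 3 - \left(13 + \frac{Z}{2}\right) = -10 - \frac{Z}{2}$)
$N{\left(r,A \right)} = - \frac{359}{A}$ ($N{\left(r,A \right)} = - \frac{718}{2 A} = - 718 \frac{1}{2 A} = - \frac{359}{A}$)
$\frac{N{\left(t{\left(32 \right)},U{\left(23 \right)} \right)}}{y - 1478340} = \frac{\left(-359\right) \frac{1}{56}}{182070 - 1478340} = \frac{\left(-359\right) \frac{1}{56}}{-1296270} = \left(- \frac{359}{56}\right) \left(- \frac{1}{1296270}\right) = \frac{359}{72591120}$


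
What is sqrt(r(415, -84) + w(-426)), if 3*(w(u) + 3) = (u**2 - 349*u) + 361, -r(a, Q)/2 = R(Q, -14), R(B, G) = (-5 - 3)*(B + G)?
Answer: sqrt(977394)/3 ≈ 329.54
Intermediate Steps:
R(B, G) = -8*B - 8*G (R(B, G) = -8*(B + G) = -8*B - 8*G)
r(a, Q) = -224 + 16*Q (r(a, Q) = -2*(-8*Q - 8*(-14)) = -2*(-8*Q + 112) = -2*(112 - 8*Q) = -224 + 16*Q)
w(u) = 352/3 - 349*u/3 + u**2/3 (w(u) = -3 + ((u**2 - 349*u) + 361)/3 = -3 + (361 + u**2 - 349*u)/3 = -3 + (361/3 - 349*u/3 + u**2/3) = 352/3 - 349*u/3 + u**2/3)
sqrt(r(415, -84) + w(-426)) = sqrt((-224 + 16*(-84)) + (352/3 - 349/3*(-426) + (1/3)*(-426)**2)) = sqrt((-224 - 1344) + (352/3 + 49558 + (1/3)*181476)) = sqrt(-1568 + (352/3 + 49558 + 60492)) = sqrt(-1568 + 330502/3) = sqrt(325798/3) = sqrt(977394)/3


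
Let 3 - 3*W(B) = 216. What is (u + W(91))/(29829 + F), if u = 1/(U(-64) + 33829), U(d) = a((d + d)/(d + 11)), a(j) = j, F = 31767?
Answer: -21217927/18407605290 ≈ -0.0011527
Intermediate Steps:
W(B) = -71 (W(B) = 1 - 1/3*216 = 1 - 72 = -71)
U(d) = 2*d/(11 + d) (U(d) = (d + d)/(d + 11) = (2*d)/(11 + d) = 2*d/(11 + d))
u = 53/1793065 (u = 1/(2*(-64)/(11 - 64) + 33829) = 1/(2*(-64)/(-53) + 33829) = 1/(2*(-64)*(-1/53) + 33829) = 1/(128/53 + 33829) = 1/(1793065/53) = 53/1793065 ≈ 2.9558e-5)
(u + W(91))/(29829 + F) = (53/1793065 - 71)/(29829 + 31767) = -127307562/1793065/61596 = -127307562/1793065*1/61596 = -21217927/18407605290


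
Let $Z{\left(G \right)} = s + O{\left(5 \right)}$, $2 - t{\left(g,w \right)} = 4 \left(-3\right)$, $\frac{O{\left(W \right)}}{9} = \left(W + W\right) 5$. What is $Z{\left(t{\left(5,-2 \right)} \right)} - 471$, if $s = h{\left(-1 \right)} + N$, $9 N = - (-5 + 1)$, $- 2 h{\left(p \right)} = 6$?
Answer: $- \frac{212}{9} \approx -23.556$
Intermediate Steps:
$h{\left(p \right)} = -3$ ($h{\left(p \right)} = \left(- \frac{1}{2}\right) 6 = -3$)
$N = \frac{4}{9}$ ($N = \frac{\left(-1\right) \left(-5 + 1\right)}{9} = \frac{\left(-1\right) \left(-4\right)}{9} = \frac{1}{9} \cdot 4 = \frac{4}{9} \approx 0.44444$)
$s = - \frac{23}{9}$ ($s = -3 + \frac{4}{9} = - \frac{23}{9} \approx -2.5556$)
$O{\left(W \right)} = 90 W$ ($O{\left(W \right)} = 9 \left(W + W\right) 5 = 9 \cdot 2 W 5 = 9 \cdot 10 W = 90 W$)
$t{\left(g,w \right)} = 14$ ($t{\left(g,w \right)} = 2 - 4 \left(-3\right) = 2 - -12 = 2 + 12 = 14$)
$Z{\left(G \right)} = \frac{4027}{9}$ ($Z{\left(G \right)} = - \frac{23}{9} + 90 \cdot 5 = - \frac{23}{9} + 450 = \frac{4027}{9}$)
$Z{\left(t{\left(5,-2 \right)} \right)} - 471 = \frac{4027}{9} - 471 = - \frac{212}{9}$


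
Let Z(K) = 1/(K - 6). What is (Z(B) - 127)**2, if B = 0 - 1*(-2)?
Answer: 259081/16 ≈ 16193.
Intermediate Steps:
B = 2 (B = 0 + 2 = 2)
Z(K) = 1/(-6 + K)
(Z(B) - 127)**2 = (1/(-6 + 2) - 127)**2 = (1/(-4) - 127)**2 = (-1/4 - 127)**2 = (-509/4)**2 = 259081/16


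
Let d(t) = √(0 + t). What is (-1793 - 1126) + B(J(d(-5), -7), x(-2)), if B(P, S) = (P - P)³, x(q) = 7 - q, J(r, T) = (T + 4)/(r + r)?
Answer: -2919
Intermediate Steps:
d(t) = √t
J(r, T) = (4 + T)/(2*r) (J(r, T) = (4 + T)/((2*r)) = (4 + T)*(1/(2*r)) = (4 + T)/(2*r))
B(P, S) = 0 (B(P, S) = 0³ = 0)
(-1793 - 1126) + B(J(d(-5), -7), x(-2)) = (-1793 - 1126) + 0 = -2919 + 0 = -2919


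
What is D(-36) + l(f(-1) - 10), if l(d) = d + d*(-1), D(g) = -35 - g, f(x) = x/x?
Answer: 1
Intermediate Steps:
f(x) = 1
l(d) = 0 (l(d) = d - d = 0)
D(-36) + l(f(-1) - 10) = (-35 - 1*(-36)) + 0 = (-35 + 36) + 0 = 1 + 0 = 1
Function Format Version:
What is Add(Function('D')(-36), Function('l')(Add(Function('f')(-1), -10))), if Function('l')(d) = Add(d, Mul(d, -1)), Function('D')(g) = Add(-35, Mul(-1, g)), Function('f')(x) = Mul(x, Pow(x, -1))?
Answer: 1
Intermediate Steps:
Function('f')(x) = 1
Function('l')(d) = 0 (Function('l')(d) = Add(d, Mul(-1, d)) = 0)
Add(Function('D')(-36), Function('l')(Add(Function('f')(-1), -10))) = Add(Add(-35, Mul(-1, -36)), 0) = Add(Add(-35, 36), 0) = Add(1, 0) = 1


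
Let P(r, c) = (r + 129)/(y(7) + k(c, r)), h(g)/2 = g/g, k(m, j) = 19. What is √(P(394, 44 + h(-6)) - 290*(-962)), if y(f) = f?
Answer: √188604078/26 ≈ 528.21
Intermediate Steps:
h(g) = 2 (h(g) = 2*(g/g) = 2*1 = 2)
P(r, c) = 129/26 + r/26 (P(r, c) = (r + 129)/(7 + 19) = (129 + r)/26 = (129 + r)*(1/26) = 129/26 + r/26)
√(P(394, 44 + h(-6)) - 290*(-962)) = √((129/26 + (1/26)*394) - 290*(-962)) = √((129/26 + 197/13) + 278980) = √(523/26 + 278980) = √(7254003/26) = √188604078/26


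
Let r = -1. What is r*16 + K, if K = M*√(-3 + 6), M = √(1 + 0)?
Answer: -16 + √3 ≈ -14.268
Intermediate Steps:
M = 1 (M = √1 = 1)
K = √3 (K = 1*√(-3 + 6) = 1*√3 = √3 ≈ 1.7320)
r*16 + K = -1*16 + √3 = -16 + √3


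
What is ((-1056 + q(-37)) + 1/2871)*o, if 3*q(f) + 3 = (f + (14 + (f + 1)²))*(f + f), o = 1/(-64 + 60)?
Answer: 23296490/2871 ≈ 8114.4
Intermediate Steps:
o = -¼ (o = 1/(-4) = -¼ ≈ -0.25000)
q(f) = -1 + 2*f*(14 + f + (1 + f)²)/3 (q(f) = -1 + ((f + (14 + (f + 1)²))*(f + f))/3 = -1 + ((f + (14 + (1 + f)²))*(2*f))/3 = -1 + ((14 + f + (1 + f)²)*(2*f))/3 = -1 + (2*f*(14 + f + (1 + f)²))/3 = -1 + 2*f*(14 + f + (1 + f)²)/3)
((-1056 + q(-37)) + 1/2871)*o = ((-1056 + (-1 + 2*(-37)² + 10*(-37) + (⅔)*(-37)³)) + 1/2871)*(-¼) = ((-1056 + (-1 + 2*1369 - 370 + (⅔)*(-50653))) + 1/2871)*(-¼) = ((-1056 + (-1 + 2738 - 370 - 101306/3)) + 1/2871)*(-¼) = ((-1056 - 94205/3) + 1/2871)*(-¼) = (-97373/3 + 1/2871)*(-¼) = -93185960/2871*(-¼) = 23296490/2871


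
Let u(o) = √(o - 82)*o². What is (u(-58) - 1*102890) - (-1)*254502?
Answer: 151612 + 6728*I*√35 ≈ 1.5161e+5 + 39803.0*I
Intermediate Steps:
u(o) = o²*√(-82 + o) (u(o) = √(-82 + o)*o² = o²*√(-82 + o))
(u(-58) - 1*102890) - (-1)*254502 = ((-58)²*√(-82 - 58) - 1*102890) - (-1)*254502 = (3364*√(-140) - 102890) - 1*(-254502) = (3364*(2*I*√35) - 102890) + 254502 = (6728*I*√35 - 102890) + 254502 = (-102890 + 6728*I*√35) + 254502 = 151612 + 6728*I*√35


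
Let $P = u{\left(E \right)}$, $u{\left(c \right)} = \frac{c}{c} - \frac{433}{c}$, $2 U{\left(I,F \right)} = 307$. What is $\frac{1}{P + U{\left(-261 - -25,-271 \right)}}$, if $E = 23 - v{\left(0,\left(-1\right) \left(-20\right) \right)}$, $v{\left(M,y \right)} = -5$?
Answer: $\frac{28}{3893} \approx 0.0071924$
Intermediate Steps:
$U{\left(I,F \right)} = \frac{307}{2}$ ($U{\left(I,F \right)} = \frac{1}{2} \cdot 307 = \frac{307}{2}$)
$E = 28$ ($E = 23 - -5 = 23 + 5 = 28$)
$u{\left(c \right)} = 1 - \frac{433}{c}$
$P = - \frac{405}{28}$ ($P = \frac{-433 + 28}{28} = \frac{1}{28} \left(-405\right) = - \frac{405}{28} \approx -14.464$)
$\frac{1}{P + U{\left(-261 - -25,-271 \right)}} = \frac{1}{- \frac{405}{28} + \frac{307}{2}} = \frac{1}{\frac{3893}{28}} = \frac{28}{3893}$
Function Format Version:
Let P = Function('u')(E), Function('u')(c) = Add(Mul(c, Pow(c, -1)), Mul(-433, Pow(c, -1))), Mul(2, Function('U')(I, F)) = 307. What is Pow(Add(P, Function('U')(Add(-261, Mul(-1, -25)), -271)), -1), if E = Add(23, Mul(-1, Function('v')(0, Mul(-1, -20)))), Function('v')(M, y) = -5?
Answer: Rational(28, 3893) ≈ 0.0071924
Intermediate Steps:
Function('U')(I, F) = Rational(307, 2) (Function('U')(I, F) = Mul(Rational(1, 2), 307) = Rational(307, 2))
E = 28 (E = Add(23, Mul(-1, -5)) = Add(23, 5) = 28)
Function('u')(c) = Add(1, Mul(-433, Pow(c, -1)))
P = Rational(-405, 28) (P = Mul(Pow(28, -1), Add(-433, 28)) = Mul(Rational(1, 28), -405) = Rational(-405, 28) ≈ -14.464)
Pow(Add(P, Function('U')(Add(-261, Mul(-1, -25)), -271)), -1) = Pow(Add(Rational(-405, 28), Rational(307, 2)), -1) = Pow(Rational(3893, 28), -1) = Rational(28, 3893)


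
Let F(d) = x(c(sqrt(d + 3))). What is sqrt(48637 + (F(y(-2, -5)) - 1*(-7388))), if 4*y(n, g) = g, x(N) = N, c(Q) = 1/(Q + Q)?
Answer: sqrt(2745225 + 7*sqrt(7))/7 ≈ 236.70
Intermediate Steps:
c(Q) = 1/(2*Q)
y(n, g) = g/4
F(d) = 1/(2*sqrt(3 + d)) (F(d) = 1/(2*(sqrt(d + 3))) = 1/(2*(sqrt(3 + d))) = 1/(2*sqrt(3 + d)))
sqrt(48637 + (F(y(-2, -5)) - 1*(-7388))) = sqrt(48637 + (1/(2*sqrt(3 + (1/4)*(-5))) - 1*(-7388))) = sqrt(48637 + (1/(2*sqrt(3 - 5/4)) + 7388)) = sqrt(48637 + (1/(2*sqrt(7/4)) + 7388)) = sqrt(48637 + ((2*sqrt(7)/7)/2 + 7388)) = sqrt(48637 + (sqrt(7)/7 + 7388)) = sqrt(48637 + (7388 + sqrt(7)/7)) = sqrt(56025 + sqrt(7)/7)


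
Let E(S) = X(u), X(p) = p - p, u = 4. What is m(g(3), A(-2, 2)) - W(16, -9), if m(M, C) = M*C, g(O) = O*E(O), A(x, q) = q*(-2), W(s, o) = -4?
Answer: 4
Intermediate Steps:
X(p) = 0
A(x, q) = -2*q
E(S) = 0
g(O) = 0 (g(O) = O*0 = 0)
m(M, C) = C*M
m(g(3), A(-2, 2)) - W(16, -9) = -2*2*0 - 1*(-4) = -4*0 + 4 = 0 + 4 = 4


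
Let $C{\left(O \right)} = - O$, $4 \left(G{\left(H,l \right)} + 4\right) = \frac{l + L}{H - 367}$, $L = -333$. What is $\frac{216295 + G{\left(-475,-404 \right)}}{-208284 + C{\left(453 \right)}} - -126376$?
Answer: $\frac{88844912604391}{703026216} \approx 1.2638 \cdot 10^{5}$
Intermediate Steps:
$G{\left(H,l \right)} = -4 + \frac{-333 + l}{4 \left(-367 + H\right)}$ ($G{\left(H,l \right)} = -4 + \frac{\left(l - 333\right) \frac{1}{H - 367}}{4} = -4 + \frac{\left(-333 + l\right) \frac{1}{-367 + H}}{4} = -4 + \frac{\frac{1}{-367 + H} \left(-333 + l\right)}{4} = -4 + \frac{-333 + l}{4 \left(-367 + H\right)}$)
$\frac{216295 + G{\left(-475,-404 \right)}}{-208284 + C{\left(453 \right)}} - -126376 = \frac{216295 + \frac{5539 - 404 - -7600}{4 \left(-367 - 475\right)}}{-208284 - 453} - -126376 = \frac{216295 + \frac{5539 - 404 + 7600}{4 \left(-842\right)}}{-208284 - 453} + 126376 = \frac{216295 + \frac{1}{4} \left(- \frac{1}{842}\right) 12735}{-208737} + 126376 = \left(216295 - \frac{12735}{3368}\right) \left(- \frac{1}{208737}\right) + 126376 = \frac{728468825}{3368} \left(- \frac{1}{208737}\right) + 126376 = - \frac{728468825}{703026216} + 126376 = \frac{88844912604391}{703026216}$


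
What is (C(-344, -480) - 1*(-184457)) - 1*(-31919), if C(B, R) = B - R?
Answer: 216512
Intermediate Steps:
(C(-344, -480) - 1*(-184457)) - 1*(-31919) = ((-344 - 1*(-480)) - 1*(-184457)) - 1*(-31919) = ((-344 + 480) + 184457) + 31919 = (136 + 184457) + 31919 = 184593 + 31919 = 216512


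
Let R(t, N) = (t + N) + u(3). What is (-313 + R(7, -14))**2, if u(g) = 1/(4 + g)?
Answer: 5013121/49 ≈ 1.0231e+5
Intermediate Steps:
R(t, N) = 1/7 + N + t (R(t, N) = (t + N) + 1/(4 + 3) = (N + t) + 1/7 = 1/7 + N + t)
(-313 + R(7, -14))**2 = (-313 + (1/7 - 14 + 7))**2 = (-313 - 48/7)**2 = (-2239/7)**2 = 5013121/49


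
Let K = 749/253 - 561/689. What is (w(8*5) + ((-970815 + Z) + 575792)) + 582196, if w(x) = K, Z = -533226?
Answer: -60322546673/174317 ≈ -3.4605e+5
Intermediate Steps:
K = 374128/174317 (K = 749*(1/253) - 561*1/689 = 749/253 - 561/689 = 374128/174317 ≈ 2.1463)
w(x) = 374128/174317
(w(8*5) + ((-970815 + Z) + 575792)) + 582196 = (374128/174317 + ((-970815 - 533226) + 575792)) + 582196 = (374128/174317 + (-1504041 + 575792)) + 582196 = (374128/174317 - 928249) + 582196 = -161809206805/174317 + 582196 = -60322546673/174317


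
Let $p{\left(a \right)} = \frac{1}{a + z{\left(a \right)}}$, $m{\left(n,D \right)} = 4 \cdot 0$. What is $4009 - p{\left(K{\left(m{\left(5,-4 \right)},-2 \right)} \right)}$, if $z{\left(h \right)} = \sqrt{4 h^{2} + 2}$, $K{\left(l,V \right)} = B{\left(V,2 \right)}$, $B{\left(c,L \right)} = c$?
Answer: $\frac{28062}{7} - \frac{3 \sqrt{2}}{14} \approx 4008.6$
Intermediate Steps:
$m{\left(n,D \right)} = 0$
$K{\left(l,V \right)} = V$
$z{\left(h \right)} = \sqrt{2 + 4 h^{2}}$
$p{\left(a \right)} = \frac{1}{a + \sqrt{2 + 4 a^{2}}}$
$4009 - p{\left(K{\left(m{\left(5,-4 \right)},-2 \right)} \right)} = 4009 - \frac{1}{-2 + \sqrt{2} \sqrt{1 + 2 \left(-2\right)^{2}}} = 4009 - \frac{1}{-2 + \sqrt{2} \sqrt{1 + 2 \cdot 4}} = 4009 - \frac{1}{-2 + \sqrt{2} \sqrt{1 + 8}} = 4009 - \frac{1}{-2 + \sqrt{2} \sqrt{9}} = 4009 - \frac{1}{-2 + \sqrt{2} \cdot 3} = 4009 - \frac{1}{-2 + 3 \sqrt{2}}$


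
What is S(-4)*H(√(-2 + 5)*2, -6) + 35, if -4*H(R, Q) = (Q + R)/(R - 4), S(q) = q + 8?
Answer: 32 - √3 ≈ 30.268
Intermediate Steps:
S(q) = 8 + q
H(R, Q) = -(Q + R)/(4*(-4 + R)) (H(R, Q) = -(Q + R)/(4*(R - 4)) = -(Q + R)/(4*(-4 + R)))
S(-4)*H(√(-2 + 5)*2, -6) + 35 = (8 - 4)*((-1*(-6) - √(-2 + 5)*2)/(4*(-4 + √(-2 + 5)*2))) + 35 = 4*((6 - √3*2)/(4*(-4 + √3*2))) + 35 = 4*((6 - 2*√3)/(4*(-4 + 2*√3))) + 35 = (6 - 2*√3)/(-4 + 2*√3) + 35 = 35 + (6 - 2*√3)/(-4 + 2*√3)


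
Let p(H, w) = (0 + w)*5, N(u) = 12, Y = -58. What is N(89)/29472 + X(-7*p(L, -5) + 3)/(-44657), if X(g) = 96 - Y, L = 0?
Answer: -333567/109677592 ≈ -0.0030413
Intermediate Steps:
p(H, w) = 5*w (p(H, w) = w*5 = 5*w)
X(g) = 154 (X(g) = 96 - 1*(-58) = 96 + 58 = 154)
N(89)/29472 + X(-7*p(L, -5) + 3)/(-44657) = 12/29472 + 154/(-44657) = 12*(1/29472) + 154*(-1/44657) = 1/2456 - 154/44657 = -333567/109677592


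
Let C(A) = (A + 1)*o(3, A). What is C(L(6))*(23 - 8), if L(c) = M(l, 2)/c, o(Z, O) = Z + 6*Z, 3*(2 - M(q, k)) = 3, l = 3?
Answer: 735/2 ≈ 367.50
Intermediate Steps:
M(q, k) = 1 (M(q, k) = 2 - ⅓*3 = 2 - 1 = 1)
o(Z, O) = 7*Z
L(c) = 1/c
C(A) = 21 + 21*A (C(A) = (A + 1)*(7*3) = (1 + A)*21 = 21 + 21*A)
C(L(6))*(23 - 8) = (21 + 21/6)*(23 - 8) = (21 + 21*(⅙))*15 = (21 + 7/2)*15 = (49/2)*15 = 735/2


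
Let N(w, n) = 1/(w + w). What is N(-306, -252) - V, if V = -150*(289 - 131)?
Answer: 14504399/612 ≈ 23700.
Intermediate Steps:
N(w, n) = 1/(2*w)
V = -23700 (V = -150*158 = -23700)
N(-306, -252) - V = (1/2)/(-306) - 1*(-23700) = (1/2)*(-1/306) + 23700 = -1/612 + 23700 = 14504399/612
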